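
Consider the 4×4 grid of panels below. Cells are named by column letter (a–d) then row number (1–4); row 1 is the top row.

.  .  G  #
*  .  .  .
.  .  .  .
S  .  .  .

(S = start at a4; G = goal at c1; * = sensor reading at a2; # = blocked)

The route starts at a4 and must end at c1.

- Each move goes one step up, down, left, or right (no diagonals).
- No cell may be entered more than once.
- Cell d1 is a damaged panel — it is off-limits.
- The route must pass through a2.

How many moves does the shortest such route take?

5

Any route passes through a2 somewhere between a4 and c1. Summing Manhattan distances along the two legs (a4 → a2 → c1) gives a lower bound of 2 + 3 = 5 moves.
A route of 5 moves achieves this: a4 → a3 → a2 → a1 → b1 → c1.
Since 5 matches the lower bound, it is optimal.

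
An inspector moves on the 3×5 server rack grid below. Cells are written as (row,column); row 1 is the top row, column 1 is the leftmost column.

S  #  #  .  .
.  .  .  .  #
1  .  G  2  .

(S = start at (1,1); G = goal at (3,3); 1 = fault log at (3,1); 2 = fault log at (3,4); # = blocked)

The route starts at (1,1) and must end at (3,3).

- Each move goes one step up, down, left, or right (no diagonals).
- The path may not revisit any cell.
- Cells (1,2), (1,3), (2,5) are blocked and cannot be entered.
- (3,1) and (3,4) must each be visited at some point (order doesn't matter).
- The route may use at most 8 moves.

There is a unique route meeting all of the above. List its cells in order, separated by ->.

The budget equals the shortest possible length, so every move has to be on a shortest route through the required cells.
Route from (1,1): down 2 to (3,1), right 1 to (3,2), up 1 to (2,2), right 2 to (2,4), down 1 to (3,4), left 1 to (3,3) — 8 moves in all.
Check: all required cells visited; 8 ≤ 8 moves.

(1,1) -> (2,1) -> (3,1) -> (3,2) -> (2,2) -> (2,3) -> (2,4) -> (3,4) -> (3,3)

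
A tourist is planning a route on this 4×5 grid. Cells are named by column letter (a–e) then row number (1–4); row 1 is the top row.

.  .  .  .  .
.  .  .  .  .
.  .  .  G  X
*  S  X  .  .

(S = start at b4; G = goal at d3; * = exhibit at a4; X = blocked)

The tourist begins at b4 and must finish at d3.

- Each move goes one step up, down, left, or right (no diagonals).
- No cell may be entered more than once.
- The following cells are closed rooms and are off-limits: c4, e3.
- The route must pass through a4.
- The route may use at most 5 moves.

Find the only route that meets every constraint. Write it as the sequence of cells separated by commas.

Any route must reach a4 and still end at d3 within 5 moves, so the order of the required stops is forced.
Route from b4: left 1 to a4, up 1 to a3, right 3 to d3 — 5 moves in all.
Check: all required cells visited; 5 ≤ 5 moves.

b4, a4, a3, b3, c3, d3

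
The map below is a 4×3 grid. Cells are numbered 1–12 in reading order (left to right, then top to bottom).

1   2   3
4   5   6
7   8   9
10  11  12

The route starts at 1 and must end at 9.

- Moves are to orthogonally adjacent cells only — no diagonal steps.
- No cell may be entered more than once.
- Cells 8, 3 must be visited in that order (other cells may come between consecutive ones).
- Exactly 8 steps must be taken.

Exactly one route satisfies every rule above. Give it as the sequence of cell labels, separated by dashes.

1 - 4 - 7 - 8 - 5 - 2 - 3 - 6 - 9

The waypoints must appear in the order 8, 3, with no cell reused.
Route from 1: 2× down (reaching 7), right to 8, 2× up (reaching 2), right to 3, 2× down (reaching 9) — 8 moves in all.
Check: order respected (8 at step 3, 3 at step 6); 8 moves as required.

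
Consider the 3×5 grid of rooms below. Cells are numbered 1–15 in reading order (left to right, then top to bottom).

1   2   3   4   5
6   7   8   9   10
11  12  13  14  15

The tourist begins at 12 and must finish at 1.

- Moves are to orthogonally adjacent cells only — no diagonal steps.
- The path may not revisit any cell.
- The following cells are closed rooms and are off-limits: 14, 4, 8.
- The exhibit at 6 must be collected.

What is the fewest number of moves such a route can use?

3

Any route passes through 6 somewhere between 12 and 1. Summing Manhattan distances along the two legs (12 → 6 → 1) gives a lower bound of 2 + 1 = 3 moves.
A route of 3 moves achieves this: 12 → 7 → 6 → 1.
Since 3 matches the lower bound, it is optimal.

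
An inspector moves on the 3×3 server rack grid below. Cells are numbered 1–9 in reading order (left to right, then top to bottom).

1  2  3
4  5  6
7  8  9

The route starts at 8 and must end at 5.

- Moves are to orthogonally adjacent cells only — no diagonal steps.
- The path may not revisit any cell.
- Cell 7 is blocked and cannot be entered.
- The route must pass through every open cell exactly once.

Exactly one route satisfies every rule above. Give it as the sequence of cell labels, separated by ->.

8 -> 9 -> 6 -> 3 -> 2 -> 1 -> 4 -> 5

Need to visit all 8 open cells exactly once, starting at 8 and ending at 5.
Route from 8: right 1 to 9, up 2 to 3, left 2 to 1, down 1 to 4, right 1 to 5 — 7 moves in all.
Check: all 8 open cells covered.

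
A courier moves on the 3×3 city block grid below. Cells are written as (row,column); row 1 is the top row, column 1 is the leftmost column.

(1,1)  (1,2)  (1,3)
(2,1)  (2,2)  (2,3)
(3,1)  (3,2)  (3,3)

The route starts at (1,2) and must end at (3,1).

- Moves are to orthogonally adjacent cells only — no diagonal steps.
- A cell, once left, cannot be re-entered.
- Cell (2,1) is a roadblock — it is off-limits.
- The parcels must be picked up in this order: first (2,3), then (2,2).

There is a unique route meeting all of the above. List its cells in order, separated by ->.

The waypoints must appear in the order (2,3), (2,2), with no cell reused.
Route from (1,2): right to (1,3), down to (2,3), left to (2,2), down to (3,2), left to (3,1) — 5 moves in all.
Check: order respected ((2,3) at step 2, (2,2) at step 3).

(1,2) -> (1,3) -> (2,3) -> (2,2) -> (3,2) -> (3,1)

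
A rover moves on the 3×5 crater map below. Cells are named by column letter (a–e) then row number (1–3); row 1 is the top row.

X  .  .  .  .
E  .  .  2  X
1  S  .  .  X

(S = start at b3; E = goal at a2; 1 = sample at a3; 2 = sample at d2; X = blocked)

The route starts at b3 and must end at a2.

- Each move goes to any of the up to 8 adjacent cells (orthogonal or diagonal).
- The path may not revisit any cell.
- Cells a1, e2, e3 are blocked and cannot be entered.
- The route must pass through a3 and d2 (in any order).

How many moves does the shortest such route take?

6

Any route passes through a3 and d2 in some order between b3 and a2. Summing Chebyshev distances along each leg and taking the cheapest ordering (b3 → d2 → a3 → a2) gives a lower bound of 2 + 3 + 1 = 6 moves.
A route of 6 moves achieves this: b3 → c2 → d2 → c1 → b2 → a3 → a2.
Since 6 matches the lower bound, it is optimal.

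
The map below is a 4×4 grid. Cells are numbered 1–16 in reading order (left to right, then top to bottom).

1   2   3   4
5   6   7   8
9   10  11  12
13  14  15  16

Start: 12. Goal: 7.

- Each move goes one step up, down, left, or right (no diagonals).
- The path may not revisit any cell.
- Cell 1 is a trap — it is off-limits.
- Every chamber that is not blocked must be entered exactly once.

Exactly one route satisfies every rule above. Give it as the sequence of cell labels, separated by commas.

Need to visit all 15 open cells exactly once, starting at 12 and ending at 7.
Route from 12: down 1 to 16, left 1 to 15, up 1 to 11, left 1 to 10, down 1 to 14, left 1 to 13, up 2 to 5, right 1 to 6, up 1 to 2, right 2 to 4, down 1 to 8, left 1 to 7 — 14 moves in all.
Check: all 15 open cells covered.

12, 16, 15, 11, 10, 14, 13, 9, 5, 6, 2, 3, 4, 8, 7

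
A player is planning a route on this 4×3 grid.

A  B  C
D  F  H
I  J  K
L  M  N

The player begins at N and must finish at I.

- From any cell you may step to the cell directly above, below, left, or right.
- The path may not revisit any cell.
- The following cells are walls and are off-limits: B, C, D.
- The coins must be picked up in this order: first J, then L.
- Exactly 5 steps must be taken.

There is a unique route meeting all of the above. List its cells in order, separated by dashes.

The waypoints must appear in the order J, L, with no cell reused.
Route from N: up 1 to K, left 1 to J, down 1 to M, left 1 to L, up 1 to I — 5 moves in all.
Check: order respected (J at step 2, L at step 4); 5 moves as required.

N - K - J - M - L - I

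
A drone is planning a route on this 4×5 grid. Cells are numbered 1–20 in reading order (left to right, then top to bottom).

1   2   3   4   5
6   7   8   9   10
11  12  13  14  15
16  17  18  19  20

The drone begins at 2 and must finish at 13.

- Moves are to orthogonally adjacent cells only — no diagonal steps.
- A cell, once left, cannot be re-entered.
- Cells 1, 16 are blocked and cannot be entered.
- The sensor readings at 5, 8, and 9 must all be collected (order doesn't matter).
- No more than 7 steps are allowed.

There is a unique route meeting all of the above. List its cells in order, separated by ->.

2 -> 3 -> 4 -> 5 -> 10 -> 9 -> 8 -> 13

The 7-move cap with required stops at 5, 8, 9 leaves no slack for detours.
Route from 2: right 3 to 5, down 1 to 10, left 2 to 8, down 1 to 13 — 7 moves in all.
Check: all required cells visited; 7 ≤ 7 moves.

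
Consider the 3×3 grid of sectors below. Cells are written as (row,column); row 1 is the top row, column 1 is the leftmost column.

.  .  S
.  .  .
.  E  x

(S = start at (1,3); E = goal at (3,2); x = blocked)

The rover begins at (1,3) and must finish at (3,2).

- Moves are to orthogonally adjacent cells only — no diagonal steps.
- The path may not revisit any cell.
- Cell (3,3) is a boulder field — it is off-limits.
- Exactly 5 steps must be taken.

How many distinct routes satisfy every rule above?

4

Need simple routes of exactly 5 moves from (1,3) to (3,2) (Manhattan distance 3, so 1 moves are spent on a detour and 1 undoing it).
Enumerating: (1,3) (2,3) (2,2) (2,1) (3,1) (3,2) | (1,3) (1,2) (2,2) (2,1) (3,1) (3,2) | (1,3) (1,2) (1,1) (2,1) (3,1) (3,2) | (1,3) (1,2) (1,1) (2,1) (2,2) (3,2).
That gives 4 routes.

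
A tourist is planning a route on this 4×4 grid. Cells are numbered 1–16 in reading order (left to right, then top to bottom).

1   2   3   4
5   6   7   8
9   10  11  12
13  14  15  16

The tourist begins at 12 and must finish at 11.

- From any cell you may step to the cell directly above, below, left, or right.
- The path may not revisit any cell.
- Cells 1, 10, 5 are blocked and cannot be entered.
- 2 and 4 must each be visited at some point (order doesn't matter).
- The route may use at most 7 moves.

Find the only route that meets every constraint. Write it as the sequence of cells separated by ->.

The 7-move cap with required stops at 2, 4 leaves no slack for detours.
Route from 12: 2× up (reaching 4), 2× left (reaching 2), down to 6, right to 7, down to 11 — 7 moves in all.
Check: all required cells visited; 7 ≤ 7 moves.

12 -> 8 -> 4 -> 3 -> 2 -> 6 -> 7 -> 11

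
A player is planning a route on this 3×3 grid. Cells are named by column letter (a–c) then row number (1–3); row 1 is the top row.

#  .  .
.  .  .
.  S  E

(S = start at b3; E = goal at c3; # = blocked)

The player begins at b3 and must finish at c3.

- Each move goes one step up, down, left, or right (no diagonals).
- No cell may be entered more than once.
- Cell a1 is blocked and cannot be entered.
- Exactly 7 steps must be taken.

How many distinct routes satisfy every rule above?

Need simple routes of exactly 7 moves from b3 to c3 (Manhattan distance 1, so 3 moves are spent on a detour and 3 undoing it).
Enumerating: b3 a3 a2 b2 b1 c1 c2 c3.
That gives 1 route.

1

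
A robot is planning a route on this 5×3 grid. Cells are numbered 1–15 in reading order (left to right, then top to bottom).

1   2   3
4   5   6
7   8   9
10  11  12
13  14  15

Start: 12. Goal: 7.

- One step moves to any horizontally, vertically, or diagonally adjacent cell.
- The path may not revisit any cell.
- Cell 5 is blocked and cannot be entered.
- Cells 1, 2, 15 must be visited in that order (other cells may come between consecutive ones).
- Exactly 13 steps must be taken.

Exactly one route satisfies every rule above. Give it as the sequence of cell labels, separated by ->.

The waypoints must appear in the order 1, 2, 15, with no cell reused.
Route from 12: up-left 2 to 4, up 1 to 1, right 2 to 3, down 2 to 9, down-left 1 to 11, down-right 1 to 15, left 2 to 13, up 2 to 7 — 13 moves in all.
Check: order respected (1 at step 3, 2 at step 4, 15 at step 9); 13 moves as required.

12 -> 8 -> 4 -> 1 -> 2 -> 3 -> 6 -> 9 -> 11 -> 15 -> 14 -> 13 -> 10 -> 7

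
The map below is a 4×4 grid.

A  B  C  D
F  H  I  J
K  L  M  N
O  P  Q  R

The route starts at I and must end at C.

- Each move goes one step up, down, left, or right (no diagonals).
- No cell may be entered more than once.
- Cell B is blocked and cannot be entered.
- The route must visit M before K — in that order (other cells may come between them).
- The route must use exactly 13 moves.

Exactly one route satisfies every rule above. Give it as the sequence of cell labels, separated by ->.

The waypoints must appear in the order M, K, with no cell reused.
Route from I: down 1 to M, left 1 to L, up 1 to H, left 1 to F, down 2 to O, right 3 to R, up 3 to D, left 1 to C — 13 moves in all.
Check: order respected (M at step 1, K at step 5); 13 moves as required.

I -> M -> L -> H -> F -> K -> O -> P -> Q -> R -> N -> J -> D -> C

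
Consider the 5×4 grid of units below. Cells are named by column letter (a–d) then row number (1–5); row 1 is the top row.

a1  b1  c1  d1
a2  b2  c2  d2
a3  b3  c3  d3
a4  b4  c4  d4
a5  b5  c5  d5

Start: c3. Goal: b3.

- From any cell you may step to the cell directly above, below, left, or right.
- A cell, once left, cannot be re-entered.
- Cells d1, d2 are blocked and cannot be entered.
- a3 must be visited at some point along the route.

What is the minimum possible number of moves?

5

Any route passes through a3 somewhere between c3 and b3. Summing Manhattan distances along the two legs (c3 → a3 → b3) gives a lower bound of 2 + 1 = 3 moves.
The shortest route satisfying every rule uses 5 moves: c3 → c2 → b2 → a2 → a3 → b3.
The bound of 3 isn't tight here; checking systematically, no route of length 3 through 4 satisfies every constraint, so 5 is the minimum.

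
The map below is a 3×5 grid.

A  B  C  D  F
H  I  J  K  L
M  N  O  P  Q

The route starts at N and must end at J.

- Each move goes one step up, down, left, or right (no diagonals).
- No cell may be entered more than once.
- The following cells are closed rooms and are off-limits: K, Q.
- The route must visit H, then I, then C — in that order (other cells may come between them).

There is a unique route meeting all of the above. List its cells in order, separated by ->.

The waypoints must appear in the order H, I, C, with no cell reused.
Route from N: left 1 to M, up 1 to H, right 1 to I, up 1 to B, right 1 to C, down 1 to J — 6 moves in all.
Check: order respected (H at step 2, I at step 3, C at step 5).

N -> M -> H -> I -> B -> C -> J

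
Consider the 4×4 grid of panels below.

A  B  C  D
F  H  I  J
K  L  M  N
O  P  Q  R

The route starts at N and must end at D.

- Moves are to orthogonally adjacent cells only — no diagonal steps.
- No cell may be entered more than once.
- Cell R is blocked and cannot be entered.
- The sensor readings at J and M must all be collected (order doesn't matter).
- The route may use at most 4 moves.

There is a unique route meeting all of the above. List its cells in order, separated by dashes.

N - M - I - J - D

Any route must reach J and M and still end at D within 4 moves, so the order of the required stops is forced.
Route from N: left 1 to M, up 1 to I, right 1 to J, up 1 to D — 4 moves in all.
Check: all required cells visited; 4 ≤ 4 moves.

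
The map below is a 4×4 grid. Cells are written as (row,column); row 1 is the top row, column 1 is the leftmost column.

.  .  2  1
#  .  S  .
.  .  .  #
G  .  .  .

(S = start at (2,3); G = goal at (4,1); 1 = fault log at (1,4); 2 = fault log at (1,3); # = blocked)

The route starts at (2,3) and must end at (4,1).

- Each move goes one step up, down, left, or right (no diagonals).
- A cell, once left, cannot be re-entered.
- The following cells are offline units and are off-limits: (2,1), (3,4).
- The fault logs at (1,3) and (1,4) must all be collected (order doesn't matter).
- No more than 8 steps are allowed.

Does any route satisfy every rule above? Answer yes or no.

One route that works: (2,3) → (2,4) → (1,4) → (1,3) → (1,2) → (2,2) → (3,2) → (4,2) → (4,1).

yes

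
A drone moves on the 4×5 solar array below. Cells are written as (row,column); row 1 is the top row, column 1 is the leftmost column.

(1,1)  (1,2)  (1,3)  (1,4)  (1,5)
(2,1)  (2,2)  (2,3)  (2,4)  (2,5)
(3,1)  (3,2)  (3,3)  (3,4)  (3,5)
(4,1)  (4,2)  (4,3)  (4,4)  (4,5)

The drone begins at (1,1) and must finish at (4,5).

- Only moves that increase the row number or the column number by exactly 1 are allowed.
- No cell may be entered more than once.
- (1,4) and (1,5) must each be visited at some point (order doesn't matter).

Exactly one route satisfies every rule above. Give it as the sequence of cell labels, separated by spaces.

(1,1) (1,2) (1,3) (1,4) (1,5) (2,5) (3,5) (4,5)

Moves only go right or down, so the column and row indices never decrease.
Route from (1,1): right 4 to (1,5), down 3 to (4,5) — 7 moves in all.
Check: all required cells visited.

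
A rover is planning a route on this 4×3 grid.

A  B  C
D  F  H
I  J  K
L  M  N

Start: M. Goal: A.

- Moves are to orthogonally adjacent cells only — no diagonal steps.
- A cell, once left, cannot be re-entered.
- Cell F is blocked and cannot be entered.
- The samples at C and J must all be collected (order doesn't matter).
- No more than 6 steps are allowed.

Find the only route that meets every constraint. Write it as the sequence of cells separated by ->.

M -> J -> K -> H -> C -> B -> A

Any route must reach C and J and still end at A within 6 moves, so the order of the required stops is forced.
Route from M: up to J, right to K, 2× up (reaching C), 2× left (reaching A) — 6 moves in all.
Check: all required cells visited; 6 ≤ 6 moves.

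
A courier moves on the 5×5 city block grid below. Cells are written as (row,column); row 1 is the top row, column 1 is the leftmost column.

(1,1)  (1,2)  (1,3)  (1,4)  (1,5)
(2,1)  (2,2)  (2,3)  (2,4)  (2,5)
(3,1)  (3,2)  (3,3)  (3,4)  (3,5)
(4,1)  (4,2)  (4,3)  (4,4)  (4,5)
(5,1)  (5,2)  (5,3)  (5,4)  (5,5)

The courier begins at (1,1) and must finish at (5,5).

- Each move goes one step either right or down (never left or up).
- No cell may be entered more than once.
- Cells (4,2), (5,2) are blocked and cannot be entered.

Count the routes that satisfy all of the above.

53

A right/down-only route from (1,1) to (5,5) makes exactly 4 down-moves and 4 right-moves in some order.
With no other constraints that would be C(8,4) = 70 routes.
Subtract routes through each blocked cell (inclusion–exclusion for overlaps): − through (4,2): 16 − through (5,2): 5 + through (4,2)&(5,2): 4 → 53.
That gives 53 routes.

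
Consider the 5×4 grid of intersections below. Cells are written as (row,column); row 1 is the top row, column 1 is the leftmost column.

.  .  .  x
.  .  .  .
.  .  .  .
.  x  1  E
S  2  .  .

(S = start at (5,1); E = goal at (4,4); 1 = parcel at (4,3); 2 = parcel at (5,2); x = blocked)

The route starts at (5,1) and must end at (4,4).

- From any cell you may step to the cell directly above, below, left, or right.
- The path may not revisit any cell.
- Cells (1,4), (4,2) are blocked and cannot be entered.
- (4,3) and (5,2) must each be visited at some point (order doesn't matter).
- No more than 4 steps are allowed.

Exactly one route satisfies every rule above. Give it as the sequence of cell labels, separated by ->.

(5,1) -> (5,2) -> (5,3) -> (4,3) -> (4,4)

Any route must reach (4,3) and (5,2) and still end at (4,4) within 4 moves, so the order of the required stops is forced.
Route from (5,1): right 2 to (5,3), up 1 to (4,3), right 1 to (4,4) — 4 moves in all.
Check: all required cells visited; 4 ≤ 4 moves.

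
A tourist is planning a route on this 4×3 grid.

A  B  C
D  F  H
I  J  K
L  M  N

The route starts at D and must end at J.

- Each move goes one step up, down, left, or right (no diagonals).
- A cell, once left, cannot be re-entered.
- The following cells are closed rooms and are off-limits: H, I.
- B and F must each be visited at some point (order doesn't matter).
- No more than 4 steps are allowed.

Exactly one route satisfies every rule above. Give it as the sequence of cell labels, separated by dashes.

D - A - B - F - J

Any route must reach B and F and still end at J within 4 moves, so the order of the required stops is forced.
Route from D: up to A, right to B, 2× down (reaching J) — 4 moves in all.
Check: all required cells visited; 4 ≤ 4 moves.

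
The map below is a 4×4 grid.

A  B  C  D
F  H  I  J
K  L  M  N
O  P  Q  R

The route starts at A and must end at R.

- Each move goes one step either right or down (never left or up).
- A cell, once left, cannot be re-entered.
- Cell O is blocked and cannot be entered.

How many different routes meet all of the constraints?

19

A right/down-only route from A to R makes exactly 3 down-moves and 3 right-moves in some order.
With no other constraints that would be C(6,3) = 20 routes.
Subtract routes through each blocked cell (inclusion–exclusion for overlaps): − through O: 1 → 19.
That gives 19 routes.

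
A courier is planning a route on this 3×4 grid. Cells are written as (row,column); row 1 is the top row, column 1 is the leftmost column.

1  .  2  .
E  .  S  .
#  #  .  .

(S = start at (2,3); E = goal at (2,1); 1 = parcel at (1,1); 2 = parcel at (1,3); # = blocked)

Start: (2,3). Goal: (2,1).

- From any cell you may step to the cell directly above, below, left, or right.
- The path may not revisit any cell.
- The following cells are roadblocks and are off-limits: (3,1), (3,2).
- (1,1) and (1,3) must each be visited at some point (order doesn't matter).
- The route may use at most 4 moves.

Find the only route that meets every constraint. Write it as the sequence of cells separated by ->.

The 4-move cap with required stops at (1,1), (1,3) leaves no slack for detours.
Route from (2,3): up 1 to (1,3), left 2 to (1,1), down 1 to (2,1) — 4 moves in all.
Check: all required cells visited; 4 ≤ 4 moves.

(2,3) -> (1,3) -> (1,2) -> (1,1) -> (2,1)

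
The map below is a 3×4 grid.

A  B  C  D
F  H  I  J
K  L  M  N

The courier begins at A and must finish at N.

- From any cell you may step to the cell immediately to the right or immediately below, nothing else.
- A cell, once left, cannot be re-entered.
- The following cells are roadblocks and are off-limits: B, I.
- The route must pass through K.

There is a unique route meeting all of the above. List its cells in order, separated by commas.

Moves only go right or down, so the column and row indices never decrease.
Route from A: down 2 to K, right 3 to N — 5 moves in all.
Check: all required cells visited.

A, F, K, L, M, N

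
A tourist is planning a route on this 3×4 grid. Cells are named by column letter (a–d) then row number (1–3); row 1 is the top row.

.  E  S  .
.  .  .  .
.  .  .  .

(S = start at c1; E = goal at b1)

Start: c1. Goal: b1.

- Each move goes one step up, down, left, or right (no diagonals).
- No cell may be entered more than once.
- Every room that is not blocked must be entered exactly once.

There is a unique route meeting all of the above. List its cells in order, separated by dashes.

c1 - d1 - d2 - d3 - c3 - c2 - b2 - b3 - a3 - a2 - a1 - b1

Need to visit all 12 open cells exactly once, starting at c1 and ending at b1.
Cell d1 has only two open neighbours (d2 and c1), so the path must pass straight through it: one of those is the cell it's entered from and the other is where it exits.
Route from c1: right to d1, 2× down (reaching d3), left to c3, up to c2, left to b2, down to b3, left to a3, 2× up (reaching a1), right to b1 — 11 moves in all.
Check: all 12 open cells covered.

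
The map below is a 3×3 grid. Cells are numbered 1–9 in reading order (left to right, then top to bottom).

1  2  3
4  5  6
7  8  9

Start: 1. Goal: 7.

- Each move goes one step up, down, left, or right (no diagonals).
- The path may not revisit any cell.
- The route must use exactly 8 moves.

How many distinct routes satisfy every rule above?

Need simple routes of exactly 8 moves from 1 to 7 (Manhattan distance 2, so 3 moves are spent on a detour and 3 undoing it).
Enumerating: 1 4 5 2 3 6 9 8 7 | 1 2 3 6 9 8 5 4 7.
That gives 2 routes.

2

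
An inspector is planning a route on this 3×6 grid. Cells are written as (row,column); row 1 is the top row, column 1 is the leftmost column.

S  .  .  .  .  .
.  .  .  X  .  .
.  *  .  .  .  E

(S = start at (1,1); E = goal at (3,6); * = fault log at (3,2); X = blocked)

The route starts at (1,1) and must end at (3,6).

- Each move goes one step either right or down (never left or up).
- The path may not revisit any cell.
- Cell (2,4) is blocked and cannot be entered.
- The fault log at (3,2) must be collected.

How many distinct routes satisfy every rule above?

A right/down-only route from (1,1) to (3,6) makes exactly 2 down-moves and 5 right-moves in some order.
With no other constraints that would be C(7,2) = 21 routes.
Split at (3,2) and multiply the segment counts (each segment already excludes blocked cells): (1,1)→(3,2): 3; (3,2)→(3,6): 1; product = 3.
That gives 3 routes.

3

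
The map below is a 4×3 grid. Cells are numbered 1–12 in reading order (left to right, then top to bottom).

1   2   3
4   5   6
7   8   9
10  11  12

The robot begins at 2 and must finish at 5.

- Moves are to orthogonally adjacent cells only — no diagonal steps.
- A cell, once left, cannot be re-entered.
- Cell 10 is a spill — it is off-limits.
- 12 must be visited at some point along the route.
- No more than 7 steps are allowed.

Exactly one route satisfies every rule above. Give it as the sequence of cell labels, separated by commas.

2, 3, 6, 9, 12, 11, 8, 5

The 7-move cap with required stops at 12 leaves no slack for detours.
Route from 2: right to 3, 3× down (reaching 12), left to 11, 2× up (reaching 5) — 7 moves in all.
Check: all required cells visited; 7 ≤ 7 moves.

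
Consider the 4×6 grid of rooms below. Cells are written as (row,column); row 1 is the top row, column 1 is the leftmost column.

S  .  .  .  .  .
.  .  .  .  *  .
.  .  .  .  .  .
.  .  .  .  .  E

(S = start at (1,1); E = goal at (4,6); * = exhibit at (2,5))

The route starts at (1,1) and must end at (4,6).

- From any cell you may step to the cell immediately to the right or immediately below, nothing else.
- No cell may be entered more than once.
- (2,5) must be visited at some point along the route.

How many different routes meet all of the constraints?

15

A right/down-only route from (1,1) to (4,6) makes exactly 3 down-moves and 5 right-moves in some order.
With no other constraints that would be C(8,3) = 56 routes.
Split at (2,5) and multiply the segment counts: (1,1)→(2,5): 5; (2,5)→(4,6): 3; product = 15.
That gives 15 routes.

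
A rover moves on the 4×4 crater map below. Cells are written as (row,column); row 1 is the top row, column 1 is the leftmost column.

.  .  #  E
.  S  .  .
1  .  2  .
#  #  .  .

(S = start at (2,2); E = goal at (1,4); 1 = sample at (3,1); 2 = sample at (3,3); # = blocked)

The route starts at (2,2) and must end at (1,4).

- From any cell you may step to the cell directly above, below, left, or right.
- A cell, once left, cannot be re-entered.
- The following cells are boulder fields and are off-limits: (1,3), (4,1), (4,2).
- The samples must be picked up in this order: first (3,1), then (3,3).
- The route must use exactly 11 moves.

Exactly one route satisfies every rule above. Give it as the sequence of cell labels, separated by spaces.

(2,2) (1,2) (1,1) (2,1) (3,1) (3,2) (3,3) (4,3) (4,4) (3,4) (2,4) (1,4)

The waypoints must appear in the order (3,1), (3,3), with no cell reused.
Route from (2,2): up to (1,2), left to (1,1), 2× down (reaching (3,1)), 2× right (reaching (3,3)), down to (4,3), right to (4,4), 3× up (reaching (1,4)) — 11 moves in all.
Check: order respected (1 at step 4, 2 at step 6); 11 moves as required.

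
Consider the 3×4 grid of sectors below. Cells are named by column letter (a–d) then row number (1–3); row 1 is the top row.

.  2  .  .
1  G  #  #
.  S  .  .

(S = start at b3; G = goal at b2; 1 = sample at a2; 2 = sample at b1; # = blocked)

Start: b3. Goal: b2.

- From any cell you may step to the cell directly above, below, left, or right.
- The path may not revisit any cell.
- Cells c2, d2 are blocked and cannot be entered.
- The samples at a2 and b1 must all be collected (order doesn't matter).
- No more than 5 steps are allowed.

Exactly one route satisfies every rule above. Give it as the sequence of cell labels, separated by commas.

Any route must reach a2 and b1 and still end at b2 within 5 moves, so the order of the required stops is forced.
Route from b3: left 1 to a3, up 2 to a1, right 1 to b1, down 1 to b2 — 5 moves in all.
Check: all required cells visited; 5 ≤ 5 moves.

b3, a3, a2, a1, b1, b2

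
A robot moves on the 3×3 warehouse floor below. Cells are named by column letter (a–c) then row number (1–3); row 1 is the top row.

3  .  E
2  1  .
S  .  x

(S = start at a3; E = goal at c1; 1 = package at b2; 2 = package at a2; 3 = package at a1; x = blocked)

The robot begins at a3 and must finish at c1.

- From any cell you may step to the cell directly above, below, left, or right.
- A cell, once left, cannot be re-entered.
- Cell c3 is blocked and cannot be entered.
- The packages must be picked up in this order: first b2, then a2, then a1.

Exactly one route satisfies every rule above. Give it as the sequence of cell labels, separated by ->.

The waypoints must appear in the order b2, a2, a1, with no cell reused.
Route from a3: right to b3, up to b2, left to a2, up to a1, 2× right (reaching c1) — 6 moves in all.
Check: order respected (1 at step 2, 2 at step 3, 3 at step 4).

a3 -> b3 -> b2 -> a2 -> a1 -> b1 -> c1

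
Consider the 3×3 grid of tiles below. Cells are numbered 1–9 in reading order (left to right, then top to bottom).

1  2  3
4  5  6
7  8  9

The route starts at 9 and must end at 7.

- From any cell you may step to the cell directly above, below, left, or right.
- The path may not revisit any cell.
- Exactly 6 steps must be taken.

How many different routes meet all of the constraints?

5

Need simple routes of exactly 6 moves from 9 to 7 (Manhattan distance 2, so 2 moves are spent on a detour and 2 undoing it).
Enumerating: 9 6 3 2 5 8 7 | 9 6 3 2 5 4 7 | 9 6 3 2 1 4 7 | 9 6 5 2 1 4 7 | 9 8 5 2 1 4 7.
That gives 5 routes.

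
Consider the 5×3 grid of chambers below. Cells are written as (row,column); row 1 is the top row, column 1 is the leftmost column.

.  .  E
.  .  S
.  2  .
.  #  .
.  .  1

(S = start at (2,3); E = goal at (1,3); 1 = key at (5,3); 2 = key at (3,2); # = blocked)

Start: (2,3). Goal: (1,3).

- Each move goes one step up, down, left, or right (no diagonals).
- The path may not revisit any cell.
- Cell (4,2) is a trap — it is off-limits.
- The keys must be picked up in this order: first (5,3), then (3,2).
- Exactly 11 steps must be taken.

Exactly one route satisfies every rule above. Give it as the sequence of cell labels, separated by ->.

(2,3) -> (3,3) -> (4,3) -> (5,3) -> (5,2) -> (5,1) -> (4,1) -> (3,1) -> (3,2) -> (2,2) -> (1,2) -> (1,3)

The waypoints must appear in the order (5,3), (3,2), with no cell reused.
Route from (2,3): 3× down (reaching (5,3)), 2× left (reaching (5,1)), 2× up (reaching (3,1)), right to (3,2), 2× up (reaching (1,2)), right to (1,3) — 11 moves in all.
Check: order respected (1 at step 3, 2 at step 8); 11 moves as required.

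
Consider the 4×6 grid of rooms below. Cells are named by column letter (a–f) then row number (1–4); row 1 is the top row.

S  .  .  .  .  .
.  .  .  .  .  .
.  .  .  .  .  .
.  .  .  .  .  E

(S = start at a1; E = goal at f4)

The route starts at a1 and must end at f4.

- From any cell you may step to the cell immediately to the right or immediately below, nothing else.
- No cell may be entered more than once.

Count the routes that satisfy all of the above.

56

A right/down-only route from a1 to f4 makes exactly 3 down-moves and 5 right-moves in some order.
With no other constraints that would be C(8,3) = 56 routes.
That gives 56 routes.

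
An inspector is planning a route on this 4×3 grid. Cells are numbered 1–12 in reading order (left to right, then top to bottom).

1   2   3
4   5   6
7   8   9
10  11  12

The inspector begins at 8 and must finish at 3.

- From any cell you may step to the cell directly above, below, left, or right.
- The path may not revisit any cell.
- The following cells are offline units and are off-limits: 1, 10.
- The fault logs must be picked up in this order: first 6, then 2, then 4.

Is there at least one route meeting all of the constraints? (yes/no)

Even ignoring the required order, no revisit-free route from 8 to 3 manages to pass through all of 6, 2, and 4: branching out from 8, every path either misses one of them or, having collected them, can no longer reach 3 without re-entering a cell.

no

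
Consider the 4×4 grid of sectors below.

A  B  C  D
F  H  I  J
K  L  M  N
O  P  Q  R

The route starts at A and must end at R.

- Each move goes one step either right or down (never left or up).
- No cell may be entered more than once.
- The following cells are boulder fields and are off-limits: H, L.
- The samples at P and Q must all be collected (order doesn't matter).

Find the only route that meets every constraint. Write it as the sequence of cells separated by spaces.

A F K O P Q R

Moves only go right or down, so the column and row indices never decrease.
Route from A: down 3 to O, right 3 to R — 6 moves in all.
Check: all required cells visited.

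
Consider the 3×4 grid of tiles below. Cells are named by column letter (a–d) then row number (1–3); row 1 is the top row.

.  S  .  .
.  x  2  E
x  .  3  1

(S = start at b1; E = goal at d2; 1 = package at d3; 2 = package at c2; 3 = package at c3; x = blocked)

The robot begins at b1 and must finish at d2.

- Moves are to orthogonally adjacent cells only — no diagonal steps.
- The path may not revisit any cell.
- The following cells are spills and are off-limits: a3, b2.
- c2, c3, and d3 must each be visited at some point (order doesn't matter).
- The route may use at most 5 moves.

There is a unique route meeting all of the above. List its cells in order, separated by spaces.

b1 c1 c2 c3 d3 d2

The 5-move cap with required stops at c2, c3, d3 leaves no slack for detours.
Route from b1: right to c1, 2× down (reaching c3), right to d3, up to d2 — 5 moves in all.
Check: all required cells visited; 5 ≤ 5 moves.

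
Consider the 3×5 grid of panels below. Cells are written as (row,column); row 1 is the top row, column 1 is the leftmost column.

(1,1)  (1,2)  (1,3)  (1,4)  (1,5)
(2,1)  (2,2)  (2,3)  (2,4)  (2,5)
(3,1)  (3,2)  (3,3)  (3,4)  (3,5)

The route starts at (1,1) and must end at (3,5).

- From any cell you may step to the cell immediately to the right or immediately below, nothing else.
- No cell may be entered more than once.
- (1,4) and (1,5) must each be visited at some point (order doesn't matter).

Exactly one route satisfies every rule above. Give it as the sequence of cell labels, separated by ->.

(1,1) -> (1,2) -> (1,3) -> (1,4) -> (1,5) -> (2,5) -> (3,5)

Moves only go right or down, so the column and row indices never decrease.
Route from (1,1): right 4 to (1,5), down 2 to (3,5) — 6 moves in all.
Check: all required cells visited.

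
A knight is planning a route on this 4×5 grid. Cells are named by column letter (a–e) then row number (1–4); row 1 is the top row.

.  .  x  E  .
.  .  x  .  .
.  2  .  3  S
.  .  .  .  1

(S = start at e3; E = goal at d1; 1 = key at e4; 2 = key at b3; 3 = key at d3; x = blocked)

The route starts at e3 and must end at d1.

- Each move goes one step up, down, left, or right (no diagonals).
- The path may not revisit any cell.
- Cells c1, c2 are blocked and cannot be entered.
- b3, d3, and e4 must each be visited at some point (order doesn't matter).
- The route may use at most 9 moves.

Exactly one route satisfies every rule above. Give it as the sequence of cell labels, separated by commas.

e3, e4, d4, c4, b4, b3, c3, d3, d2, d1

Any route must reach b3, d3, and e4 and still end at d1 within 9 moves, so the order of the required stops is forced.
Route from e3: down to e4, 3× left (reaching b4), up to b3, 2× right (reaching d3), 2× up (reaching d1) — 9 moves in all.
Check: all required cells visited; 9 ≤ 9 moves.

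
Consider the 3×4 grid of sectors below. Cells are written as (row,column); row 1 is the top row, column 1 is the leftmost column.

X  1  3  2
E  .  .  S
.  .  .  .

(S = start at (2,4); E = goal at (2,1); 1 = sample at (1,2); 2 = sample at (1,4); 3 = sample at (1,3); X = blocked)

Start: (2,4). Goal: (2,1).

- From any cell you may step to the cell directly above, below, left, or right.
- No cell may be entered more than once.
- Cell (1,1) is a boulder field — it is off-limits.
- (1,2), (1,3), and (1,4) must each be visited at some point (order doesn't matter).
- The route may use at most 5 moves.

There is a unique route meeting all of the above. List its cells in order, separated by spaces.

The 5-move cap with required stops at (1,2), (1,3), (1,4) leaves no slack for detours.
Route from (2,4): up 1 to (1,4), left 2 to (1,2), down 1 to (2,2), left 1 to (2,1) — 5 moves in all.
Check: all required cells visited; 5 ≤ 5 moves.

(2,4) (1,4) (1,3) (1,2) (2,2) (2,1)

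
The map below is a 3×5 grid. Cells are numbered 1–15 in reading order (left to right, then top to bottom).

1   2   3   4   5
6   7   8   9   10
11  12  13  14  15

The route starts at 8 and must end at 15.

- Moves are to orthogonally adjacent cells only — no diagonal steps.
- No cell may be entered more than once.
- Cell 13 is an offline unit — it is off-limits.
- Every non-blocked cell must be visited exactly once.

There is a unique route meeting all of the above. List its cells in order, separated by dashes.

8 - 7 - 12 - 11 - 6 - 1 - 2 - 3 - 4 - 5 - 10 - 9 - 14 - 15

Need to visit all 14 open cells exactly once, starting at 8 and ending at 15.
Route from 8: left to 7, down to 12, left to 11, 2× up (reaching 1), 4× right (reaching 5), down to 10, left to 9, down to 14, right to 15 — 13 moves in all.
Check: all 14 open cells covered.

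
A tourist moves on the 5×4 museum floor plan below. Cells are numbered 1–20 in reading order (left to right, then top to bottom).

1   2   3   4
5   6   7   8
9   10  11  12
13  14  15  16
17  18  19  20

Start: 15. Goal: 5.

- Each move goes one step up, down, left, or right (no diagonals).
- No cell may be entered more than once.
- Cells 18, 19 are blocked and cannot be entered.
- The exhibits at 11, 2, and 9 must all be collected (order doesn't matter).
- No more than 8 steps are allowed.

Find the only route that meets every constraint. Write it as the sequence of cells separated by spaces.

15 11 7 3 2 6 10 9 5

The 8-move cap with required stops at 11, 2, 9 leaves no slack for detours.
Route from 15: up 3 to 3, left 1 to 2, down 2 to 10, left 1 to 9, up 1 to 5 — 8 moves in all.
Check: all required cells visited; 8 ≤ 8 moves.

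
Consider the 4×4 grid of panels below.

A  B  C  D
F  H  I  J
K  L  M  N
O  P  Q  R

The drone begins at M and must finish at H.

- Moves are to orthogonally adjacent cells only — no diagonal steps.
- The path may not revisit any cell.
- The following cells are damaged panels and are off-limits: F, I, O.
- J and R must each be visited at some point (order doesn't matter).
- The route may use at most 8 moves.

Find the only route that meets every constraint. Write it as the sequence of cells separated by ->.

The budget equals the shortest possible length, so every move has to be on a shortest route through the required cells.
Route from M: down 1 to Q, right 1 to R, up 3 to D, left 2 to B, down 1 to H — 8 moves in all.
Check: all required cells visited; 8 ≤ 8 moves.

M -> Q -> R -> N -> J -> D -> C -> B -> H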